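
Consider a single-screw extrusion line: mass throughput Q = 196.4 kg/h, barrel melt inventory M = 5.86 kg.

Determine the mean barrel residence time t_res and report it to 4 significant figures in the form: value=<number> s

value=107.4 s

Throughput in SI: Q_s = 196.4 kg/h ÷ 3600 s/h = 0.0545556 kg/s
t_res = M / Q_s = 5.86 / 0.0545556 = 107.413 s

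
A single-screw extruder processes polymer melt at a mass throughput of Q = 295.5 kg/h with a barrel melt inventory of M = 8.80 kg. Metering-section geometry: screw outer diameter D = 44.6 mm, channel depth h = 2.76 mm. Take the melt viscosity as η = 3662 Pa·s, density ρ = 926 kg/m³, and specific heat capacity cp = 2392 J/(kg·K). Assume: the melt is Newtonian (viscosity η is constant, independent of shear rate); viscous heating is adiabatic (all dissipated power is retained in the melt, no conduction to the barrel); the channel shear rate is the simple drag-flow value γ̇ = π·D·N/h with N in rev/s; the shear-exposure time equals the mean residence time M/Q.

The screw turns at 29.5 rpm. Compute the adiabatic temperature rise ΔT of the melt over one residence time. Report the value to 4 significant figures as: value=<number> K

Q_s = Q / 3600 = 295.5 / 3600 = 0.0820833 kg/s
t_res = M / Q_s = 8.80 ÷ 0.0820833 = 107.208 s
D = 44.6 mm = 0.0446 m;  h = 2.76 mm = 0.00276 m;  N = 29.5 rpm / 60 = 0.491667 rev/s
γ̇ = π D N / h = (π)(0.0446)(0.491667) / 0.00276 = 24.9601 s⁻¹
ΔT = η·γ̇²·t_res/(ρ·cp) = [3662 × 24.9601² × 107.208] / [926 × 2392] = 110.425 K

value=110.4 K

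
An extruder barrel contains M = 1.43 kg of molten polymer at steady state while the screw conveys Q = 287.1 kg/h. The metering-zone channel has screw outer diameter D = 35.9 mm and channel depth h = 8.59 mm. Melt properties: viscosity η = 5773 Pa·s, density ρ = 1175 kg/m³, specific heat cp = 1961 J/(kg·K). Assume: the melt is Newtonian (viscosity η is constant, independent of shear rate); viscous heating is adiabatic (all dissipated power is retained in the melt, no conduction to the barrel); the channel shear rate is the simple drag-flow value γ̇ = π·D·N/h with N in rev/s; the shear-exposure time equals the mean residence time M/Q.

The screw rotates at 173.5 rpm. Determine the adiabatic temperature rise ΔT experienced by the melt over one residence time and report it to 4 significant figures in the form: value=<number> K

Convert throughput: Q = 287.1 kg/h = 287.1/3600 = 0.07975 kg/s
t_res = M / Q_s = 1.43 / 0.07975 = 17.931 s
Geometry in metres: D = 35.9 mm → 0.0359 m, h = 8.59 mm → 0.00859 m; screw speed N = 173.5 rpm = 2.89167 rev/s
Shear rate: γ̇ = πDN/h = π·0.0359·2.89167/0.00859 = 37.9664 s⁻¹
ΔT = η·γ̇²·t_res/(ρ·cp) = [5773 × 37.9664² × 17.931] / [1175 × 1961] = 64.7575 K

value=64.76 K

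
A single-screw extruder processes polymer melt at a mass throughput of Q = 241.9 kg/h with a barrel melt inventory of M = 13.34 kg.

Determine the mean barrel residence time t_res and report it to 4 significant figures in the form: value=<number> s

value=198.5 s

Throughput in SI: Q_s = 241.9 kg/h ÷ 3600 s/h = 0.0671944 kg/s
Mean residence time: t_res = M/Q_s = 13.34 kg / 0.0671944 kg/s = 198.528 s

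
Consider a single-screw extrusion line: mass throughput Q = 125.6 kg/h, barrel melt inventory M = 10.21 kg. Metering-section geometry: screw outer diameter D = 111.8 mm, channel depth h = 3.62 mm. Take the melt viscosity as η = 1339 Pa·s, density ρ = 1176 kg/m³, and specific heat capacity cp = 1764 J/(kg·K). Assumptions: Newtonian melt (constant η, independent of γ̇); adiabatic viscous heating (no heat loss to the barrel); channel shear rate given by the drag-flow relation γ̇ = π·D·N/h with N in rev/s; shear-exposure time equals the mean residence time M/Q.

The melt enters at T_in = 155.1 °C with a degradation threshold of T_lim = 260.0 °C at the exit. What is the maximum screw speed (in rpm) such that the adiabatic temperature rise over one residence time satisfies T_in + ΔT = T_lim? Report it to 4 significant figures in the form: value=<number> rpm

value=14.57 rpm

Throughput in SI: Q_s = 125.6 kg/h ÷ 3600 s/h = 0.0348889 kg/s
t_res = M / Q_s = 10.21 / 0.0348889 = 292.643 s
D = 111.8 mm = 0.1118 m;  h = 3.62 mm = 0.00362 m
ΔT_a = T_lim − T_in = 260.0 °C − 155.1 °C = 104.9 K
Invert ΔT = ηγ̇²t_res/(ρcp) for γ̇: γ̇_max² = ΔT_a ρ cp / (η t_res) = 104.9·1176·1764 / (1339·292.643) = 555.344 s⁻²
Take the square root: γ̇_max = √(555.344) = 23.5657 s⁻¹
N_max = γ̇_max·h / (π·D) = 23.5657 · 0.00362 / (π · 0.1118) = 0.242883 rev/s = 14.573 rpm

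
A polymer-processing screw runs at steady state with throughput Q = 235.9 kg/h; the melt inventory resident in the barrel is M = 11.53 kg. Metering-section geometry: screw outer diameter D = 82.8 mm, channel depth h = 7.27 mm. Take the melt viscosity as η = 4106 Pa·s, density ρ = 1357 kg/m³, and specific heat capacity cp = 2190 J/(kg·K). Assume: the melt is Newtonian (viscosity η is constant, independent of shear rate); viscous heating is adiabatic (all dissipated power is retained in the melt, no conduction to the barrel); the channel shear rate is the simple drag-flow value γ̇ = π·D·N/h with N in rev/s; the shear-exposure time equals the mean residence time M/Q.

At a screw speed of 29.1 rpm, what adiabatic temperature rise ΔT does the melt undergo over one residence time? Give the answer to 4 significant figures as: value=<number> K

Throughput in SI: Q_s = 235.9 kg/h ÷ 3600 s/h = 0.0655278 kg/s
t_res = M / Q_s = 11.53 ÷ 0.0655278 = 175.956 s
Geometry in metres: D = 82.8 mm → 0.0828 m, h = 7.27 mm → 0.00727 m; screw speed N = 29.1 rpm = 0.485 rev/s
γ̇ = π·D·N / h = π · 0.0828 · 0.485 / 0.00727 = 17.3535 s⁻¹
ΔT = η·γ̇²·t_res/(ρ·cp) = [4106 × 17.3535² × 175.956] / [1357 × 2190] = 73.2106 K

value=73.21 K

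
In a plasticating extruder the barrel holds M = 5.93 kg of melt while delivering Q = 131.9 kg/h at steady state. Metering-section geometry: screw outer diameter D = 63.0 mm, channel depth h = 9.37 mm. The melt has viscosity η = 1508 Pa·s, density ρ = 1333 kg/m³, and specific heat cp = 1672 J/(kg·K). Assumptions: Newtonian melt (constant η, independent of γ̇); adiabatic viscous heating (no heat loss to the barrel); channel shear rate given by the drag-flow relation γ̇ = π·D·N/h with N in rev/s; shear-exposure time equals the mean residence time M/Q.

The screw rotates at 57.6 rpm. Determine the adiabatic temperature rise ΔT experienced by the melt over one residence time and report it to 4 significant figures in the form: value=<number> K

Q_s = Q / 3600 = 131.9 / 3600 = 0.0366389 kg/s
Mean residence time: t_res = M/Q_s = 5.93 kg / 0.0366389 kg/s = 161.85 s
Geometry in metres: D = 63.0 mm → 0.063 m, h = 9.37 mm → 0.00937 m; screw speed N = 57.6 rpm = 0.96 rev/s
γ̇ = π D N / h = (π)(0.063)(0.96) / 0.00937 = 20.2779 s⁻¹
Adiabatic rise: ΔT = η γ̇² t_res / (ρ cp) = 1508·(20.2779)²·161.85 / (1333·1672) = 45.0289 K

value=45.03 K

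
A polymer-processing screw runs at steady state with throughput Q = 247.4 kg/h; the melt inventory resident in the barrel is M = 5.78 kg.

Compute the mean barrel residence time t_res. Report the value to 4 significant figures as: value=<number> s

value=84.11 s

Convert throughput: Q = 247.4 kg/h = 247.4/3600 = 0.0687222 kg/s
t_res = M / Q_s = 5.78 ÷ 0.0687222 = 84.1067 s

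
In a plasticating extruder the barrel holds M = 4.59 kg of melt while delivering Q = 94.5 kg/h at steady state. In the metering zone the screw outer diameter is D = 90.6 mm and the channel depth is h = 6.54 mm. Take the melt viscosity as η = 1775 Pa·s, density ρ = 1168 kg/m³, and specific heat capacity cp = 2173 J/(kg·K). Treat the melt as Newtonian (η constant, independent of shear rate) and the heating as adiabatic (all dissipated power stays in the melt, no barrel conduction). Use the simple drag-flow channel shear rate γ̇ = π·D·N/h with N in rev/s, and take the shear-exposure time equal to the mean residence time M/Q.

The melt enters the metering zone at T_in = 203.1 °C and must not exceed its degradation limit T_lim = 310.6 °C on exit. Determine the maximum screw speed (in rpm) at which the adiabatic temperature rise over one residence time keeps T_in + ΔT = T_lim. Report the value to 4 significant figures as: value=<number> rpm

value=40.88 rpm

Q_s = Q / 3600 = 94.5 / 3600 = 0.02625 kg/s
t_res = M / Q_s = 4.59 ÷ 0.02625 = 174.857 s
D = 90.6 mm = 0.0906 m;  h = 6.54 mm = 0.00654 m
Allowable rise: ΔT_a = T_lim − T_in = 310.6 − 203.1 = 107.5 K
γ̇_max² = ΔT_a·ρ·cp/(η·t_res) = 107.5·1168·2173/(1775·174.857) = 879.082 s⁻²
Take the square root: γ̇_max = √(879.082) = 29.6493 s⁻¹
N_max = γ̇_max h / (πD) = 29.6493·0.00654/(π·0.0906) = 0.681262 rev/s → ×60 = 40.8757 rpm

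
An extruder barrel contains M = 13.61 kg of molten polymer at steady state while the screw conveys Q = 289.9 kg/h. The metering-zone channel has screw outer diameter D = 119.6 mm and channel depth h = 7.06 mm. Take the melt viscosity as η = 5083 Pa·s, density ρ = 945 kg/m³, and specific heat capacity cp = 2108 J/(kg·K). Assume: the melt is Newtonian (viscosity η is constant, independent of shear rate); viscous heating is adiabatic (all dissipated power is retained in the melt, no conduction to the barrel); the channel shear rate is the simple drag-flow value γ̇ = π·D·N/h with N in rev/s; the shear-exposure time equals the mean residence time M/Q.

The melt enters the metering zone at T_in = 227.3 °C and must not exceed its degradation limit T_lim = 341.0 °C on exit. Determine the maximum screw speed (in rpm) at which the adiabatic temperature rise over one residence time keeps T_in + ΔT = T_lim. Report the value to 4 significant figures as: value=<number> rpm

Throughput in SI: Q_s = 289.9 kg/h ÷ 3600 s/h = 0.0805278 kg/s
t_res = M / Q_s = 13.61 / 0.0805278 = 169.01 s
Convert to metres: D = 0.1196 m, h = 0.00706 m
Allowable rise: ΔT_a = T_lim − T_in = 341.0 − 227.3 = 113.7 K
γ̇_max² = ΔT_a·ρ·cp / (η·t_res) = [113.7 × 945 × 2108] / [5083 × 169.01] = 263.652 s⁻²
Take the square root: γ̇_max = √(263.652) = 16.2374 s⁻¹
N_max = γ̇_max·h / (π·D) = 16.2374 · 0.00706 / (π · 0.1196) = 0.305098 rev/s = 18.3059 rpm

value=18.31 rpm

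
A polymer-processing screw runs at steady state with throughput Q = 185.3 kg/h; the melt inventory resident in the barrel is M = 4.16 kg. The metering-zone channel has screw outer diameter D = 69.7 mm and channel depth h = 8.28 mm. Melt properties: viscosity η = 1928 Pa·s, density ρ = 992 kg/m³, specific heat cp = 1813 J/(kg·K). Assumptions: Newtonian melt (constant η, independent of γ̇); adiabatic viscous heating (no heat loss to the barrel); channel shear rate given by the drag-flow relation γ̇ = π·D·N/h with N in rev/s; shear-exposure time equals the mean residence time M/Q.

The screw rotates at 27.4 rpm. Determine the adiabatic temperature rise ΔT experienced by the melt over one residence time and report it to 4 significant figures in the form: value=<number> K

value=12.64 K

Q_s = Q / 3600 = 185.3 / 3600 = 0.0514722 kg/s
t_res = M / Q_s = 4.16 / 0.0514722 = 80.8203 s
D = 69.7 mm = 0.0697 m;  h = 8.28 mm = 0.00828 m;  N = 27.4 rpm / 60 = 0.456667 rev/s
Shear rate: γ̇ = πDN/h = π·0.0697·0.456667/0.00828 = 12.0768 s⁻¹
ΔT = η·γ̇²·t_res / (ρ·cp) = 1928 · (12.0768)² · 80.8203 / (992 · 1813) = 12.6363 K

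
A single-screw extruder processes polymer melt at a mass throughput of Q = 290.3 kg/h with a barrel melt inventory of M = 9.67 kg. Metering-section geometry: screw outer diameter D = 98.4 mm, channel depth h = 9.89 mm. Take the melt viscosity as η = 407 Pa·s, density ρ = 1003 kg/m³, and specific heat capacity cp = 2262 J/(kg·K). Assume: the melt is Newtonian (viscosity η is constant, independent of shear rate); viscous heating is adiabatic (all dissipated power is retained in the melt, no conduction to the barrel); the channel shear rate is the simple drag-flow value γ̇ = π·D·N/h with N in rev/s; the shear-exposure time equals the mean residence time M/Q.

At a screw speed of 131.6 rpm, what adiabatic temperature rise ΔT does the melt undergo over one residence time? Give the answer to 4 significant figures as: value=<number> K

Convert throughput: Q = 290.3 kg/h = 290.3/3600 = 0.0806389 kg/s
Mean residence time: t_res = M/Q_s = 9.67 kg / 0.0806389 kg/s = 119.917 s
Convert to SI: D = 0.0984 m, h = 0.00989 m, N = 131.6/60 = 2.19333 rev/s
γ̇ = π D N / h = (π)(0.0984)(2.19333) / 0.00989 = 68.5572 s⁻¹
ΔT = η·γ̇²·t_res / (ρ·cp) = 407 · (68.5572)² · 119.917 / (1003 · 2262) = 101.109 K

value=101.1 K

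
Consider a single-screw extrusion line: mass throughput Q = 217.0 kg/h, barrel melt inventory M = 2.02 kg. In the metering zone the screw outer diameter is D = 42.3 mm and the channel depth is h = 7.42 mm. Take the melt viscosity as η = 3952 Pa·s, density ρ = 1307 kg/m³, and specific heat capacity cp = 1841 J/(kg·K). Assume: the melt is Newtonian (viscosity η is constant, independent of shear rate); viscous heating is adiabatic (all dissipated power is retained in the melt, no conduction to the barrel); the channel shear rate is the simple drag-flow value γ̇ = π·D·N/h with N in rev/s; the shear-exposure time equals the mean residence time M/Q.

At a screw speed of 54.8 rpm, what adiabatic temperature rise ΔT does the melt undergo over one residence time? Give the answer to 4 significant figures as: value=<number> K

value=14.73 K

Q_s = Q / 3600 = 217.0 / 3600 = 0.0602778 kg/s
Mean residence time: t_res = M/Q_s = 2.02 kg / 0.0602778 kg/s = 33.5115 s
Geometry in metres: D = 42.3 mm → 0.0423 m, h = 7.42 mm → 0.00742 m; screw speed N = 54.8 rpm = 0.913333 rev/s
γ̇ = π D N / h = (π)(0.0423)(0.913333) / 0.00742 = 16.3575 s⁻¹
ΔT = η·γ̇²·t_res / (ρ·cp) = 3952 · (16.3575)² · 33.5115 / (1307 · 1841) = 14.727 K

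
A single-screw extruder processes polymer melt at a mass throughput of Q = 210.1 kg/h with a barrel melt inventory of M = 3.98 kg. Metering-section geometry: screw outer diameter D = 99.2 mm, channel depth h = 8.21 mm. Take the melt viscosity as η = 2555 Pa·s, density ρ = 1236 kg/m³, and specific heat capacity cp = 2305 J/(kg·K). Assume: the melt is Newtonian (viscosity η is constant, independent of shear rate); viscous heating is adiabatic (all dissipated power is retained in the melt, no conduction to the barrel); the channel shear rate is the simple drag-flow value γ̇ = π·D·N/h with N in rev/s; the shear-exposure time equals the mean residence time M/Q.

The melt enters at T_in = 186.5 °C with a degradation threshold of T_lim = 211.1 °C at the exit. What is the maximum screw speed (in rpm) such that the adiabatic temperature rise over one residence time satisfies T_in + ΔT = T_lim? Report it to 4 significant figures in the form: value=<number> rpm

value=31.70 rpm

Throughput in SI: Q_s = 210.1 kg/h ÷ 3600 s/h = 0.0583611 kg/s
t_res = M / Q_s = 3.98 ÷ 0.0583611 = 68.1961 s
Convert to metres: D = 0.0992 m, h = 0.00821 m
ΔT_a = T_lim − T_in = 211.1 − 186.5 = 24.6 K
Invert ΔT = ηγ̇²t_res/(ρcp) for γ̇: γ̇_max² = ΔT_a ρ cp / (η t_res) = 24.6·1236·2305 / (2555·68.1961) = 402.23 s⁻²
Take the square root: γ̇_max = √(402.23) = 20.0557 s⁻¹
Solve γ̇ = πDN/h for N: N_max = γ̇_max·h/(π·D) = 20.0557 × 0.00821 / (π × 0.0992) = 0.528346 rev/s = 31.7008 rpm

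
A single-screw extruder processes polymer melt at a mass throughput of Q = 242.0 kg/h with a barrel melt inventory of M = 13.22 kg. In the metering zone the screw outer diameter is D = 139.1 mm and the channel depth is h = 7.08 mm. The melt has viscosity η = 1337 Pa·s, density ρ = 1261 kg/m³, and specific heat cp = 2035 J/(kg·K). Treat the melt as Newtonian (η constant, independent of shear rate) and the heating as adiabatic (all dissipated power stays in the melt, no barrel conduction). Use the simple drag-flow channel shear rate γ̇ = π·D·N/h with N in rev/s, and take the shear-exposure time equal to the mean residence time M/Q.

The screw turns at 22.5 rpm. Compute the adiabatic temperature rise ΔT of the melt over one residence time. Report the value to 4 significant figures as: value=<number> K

value=54.89 K

Throughput in SI: Q_s = 242.0 kg/h ÷ 3600 s/h = 0.0672222 kg/s
t_res = M / Q_s = 13.22 / 0.0672222 = 196.661 s
Convert to SI: D = 0.1391 m, h = 0.00708 m, N = 22.5/60 = 0.375 rev/s
γ̇ = π·D·N / h = π · 0.1391 · 0.375 / 0.00708 = 23.146 s⁻¹
ΔT = η·γ̇²·t_res/(ρ·cp) = [1337 × 23.146² × 196.661] / [1261 × 2035] = 54.8934 K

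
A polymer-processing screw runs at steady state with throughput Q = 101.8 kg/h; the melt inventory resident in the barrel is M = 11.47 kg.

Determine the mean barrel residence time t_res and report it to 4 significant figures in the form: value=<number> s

Throughput in SI: Q_s = 101.8 kg/h ÷ 3600 s/h = 0.0282778 kg/s
Mean residence time: t_res = M/Q_s = 11.47 kg / 0.0282778 kg/s = 405.619 s

value=405.6 s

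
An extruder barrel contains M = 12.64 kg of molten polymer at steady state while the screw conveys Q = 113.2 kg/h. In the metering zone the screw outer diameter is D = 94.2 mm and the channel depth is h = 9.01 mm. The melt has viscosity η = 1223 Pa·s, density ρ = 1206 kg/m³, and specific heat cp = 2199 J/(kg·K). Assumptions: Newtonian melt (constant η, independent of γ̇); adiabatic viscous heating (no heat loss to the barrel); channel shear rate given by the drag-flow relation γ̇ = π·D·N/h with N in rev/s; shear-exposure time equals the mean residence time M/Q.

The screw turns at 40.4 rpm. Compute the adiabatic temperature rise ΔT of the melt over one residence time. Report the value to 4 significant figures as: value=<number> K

value=90.67 K

Q_s = Q / 3600 = 113.2 / 3600 = 0.0314444 kg/s
t_res = M / Q_s = 12.64 / 0.0314444 = 401.979 s
Geometry in metres: D = 94.2 mm → 0.0942 m, h = 9.01 mm → 0.00901 m; screw speed N = 40.4 rpm = 0.673333 rev/s
Shear rate: γ̇ = πDN/h = π·0.0942·0.673333/0.00901 = 22.116 s⁻¹
ΔT = η·γ̇²·t_res / (ρ·cp) = 1223 · (22.116)² · 401.979 / (1206 · 2199) = 90.6712 K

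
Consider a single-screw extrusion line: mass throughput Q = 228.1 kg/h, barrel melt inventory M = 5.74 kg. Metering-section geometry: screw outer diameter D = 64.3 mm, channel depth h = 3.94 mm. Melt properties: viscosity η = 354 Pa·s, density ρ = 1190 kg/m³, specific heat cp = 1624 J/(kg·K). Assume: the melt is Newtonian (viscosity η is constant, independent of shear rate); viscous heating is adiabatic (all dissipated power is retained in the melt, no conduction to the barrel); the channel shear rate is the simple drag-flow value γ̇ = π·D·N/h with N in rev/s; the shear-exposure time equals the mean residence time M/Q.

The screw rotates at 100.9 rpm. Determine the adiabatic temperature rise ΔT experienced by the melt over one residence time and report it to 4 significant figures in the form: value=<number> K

Convert throughput: Q = 228.1 kg/h = 228.1/3600 = 0.0633611 kg/s
t_res = M / Q_s = 5.74 / 0.0633611 = 90.5918 s
D = 64.3 mm = 0.0643 m;  h = 3.94 mm = 0.00394 m;  N = 100.9 rpm / 60 = 1.68167 rev/s
γ̇ = π·D·N / h = π · 0.0643 · 1.68167 / 0.00394 = 86.2193 s⁻¹
ΔT = η·γ̇²·t_res/(ρ·cp) = [354 × 86.2193² × 90.5918] / [1190 × 1624] = 123.358 K

value=123.4 K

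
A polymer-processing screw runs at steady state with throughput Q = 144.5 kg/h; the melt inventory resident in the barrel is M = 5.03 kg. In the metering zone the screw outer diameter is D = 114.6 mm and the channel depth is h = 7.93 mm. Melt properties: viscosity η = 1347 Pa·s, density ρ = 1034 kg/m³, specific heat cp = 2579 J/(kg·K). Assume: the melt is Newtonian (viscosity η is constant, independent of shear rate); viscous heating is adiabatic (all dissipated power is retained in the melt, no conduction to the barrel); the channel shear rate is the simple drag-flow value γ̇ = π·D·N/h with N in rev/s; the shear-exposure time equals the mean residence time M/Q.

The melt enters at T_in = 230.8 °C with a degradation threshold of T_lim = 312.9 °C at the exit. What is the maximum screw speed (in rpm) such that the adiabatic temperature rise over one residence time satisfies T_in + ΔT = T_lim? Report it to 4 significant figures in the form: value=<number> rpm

Convert throughput: Q = 144.5 kg/h = 144.5/3600 = 0.0401389 kg/s
t_res = M / Q_s = 5.03 / 0.0401389 = 125.315 s
Convert to metres: D = 0.1146 m, h = 0.00793 m
Allowable rise: ΔT_a = T_lim − T_in = 312.9 − 230.8 = 82.1 K
Invert ΔT = ηγ̇²t_res/(ρcp) for γ̇: γ̇_max² = ΔT_a ρ cp / (η t_res) = 82.1·1034·2579 / (1347·125.315) = 1297.01 s⁻²
Take the square root: γ̇_max = √(1297.01) = 36.0141 s⁻¹
N_max = γ̇_max·h / (π·D) = 36.0141 · 0.00793 / (π · 0.1146) = 0.793252 rev/s = 47.5951 rpm

value=47.60 rpm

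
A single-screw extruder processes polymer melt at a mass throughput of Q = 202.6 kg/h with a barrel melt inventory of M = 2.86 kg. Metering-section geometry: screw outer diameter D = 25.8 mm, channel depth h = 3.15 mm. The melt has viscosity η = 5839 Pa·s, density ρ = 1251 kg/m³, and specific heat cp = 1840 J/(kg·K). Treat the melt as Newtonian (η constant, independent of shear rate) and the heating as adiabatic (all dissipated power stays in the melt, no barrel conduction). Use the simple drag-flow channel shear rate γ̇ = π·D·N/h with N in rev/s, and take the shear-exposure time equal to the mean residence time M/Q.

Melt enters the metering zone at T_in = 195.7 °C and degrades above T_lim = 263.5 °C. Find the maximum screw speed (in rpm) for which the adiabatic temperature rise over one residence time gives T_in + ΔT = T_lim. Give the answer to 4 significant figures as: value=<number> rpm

Q_s = Q / 3600 = 202.6 / 3600 = 0.0562778 kg/s
t_res = M / Q_s = 2.86 ÷ 0.0562778 = 50.8193 s
Geometry in SI: D = 25.8 mm → 0.0258 m, h = 3.15 mm → 0.00315 m
Allowable rise: ΔT_a = T_lim − T_in = 263.5 − 195.7 = 67.8 K
γ̇_max² = ΔT_a·ρ·cp/(η·t_res) = 67.8·1251·1840/(5839·50.8193) = 525.941 s⁻²
γ̇_max = sqrt(525.941) = 22.9334 s⁻¹
Solve γ̇ = πDN/h for N: N_max = γ̇_max·h/(π·D) = 22.9334 × 0.00315 / (π × 0.0258) = 0.891271 rev/s = 53.4762 rpm

value=53.48 rpm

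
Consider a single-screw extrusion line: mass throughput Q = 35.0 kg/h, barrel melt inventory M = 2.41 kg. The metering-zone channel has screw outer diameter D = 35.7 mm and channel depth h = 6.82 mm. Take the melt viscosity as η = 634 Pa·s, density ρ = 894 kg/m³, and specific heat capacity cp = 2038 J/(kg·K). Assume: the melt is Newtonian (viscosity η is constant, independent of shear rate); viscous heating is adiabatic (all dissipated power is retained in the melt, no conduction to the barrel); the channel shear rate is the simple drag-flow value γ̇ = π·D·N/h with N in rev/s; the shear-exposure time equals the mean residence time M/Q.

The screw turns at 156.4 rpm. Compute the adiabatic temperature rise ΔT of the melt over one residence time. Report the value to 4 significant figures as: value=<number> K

Q_s = Q / 3600 = 35.0 / 3600 = 0.00972222 kg/s
t_res = M / Q_s = 2.41 ÷ 0.00972222 = 247.886 s
Geometry in metres: D = 35.7 mm → 0.0357 m, h = 6.82 mm → 0.00682 m; screw speed N = 156.4 rpm = 2.60667 rev/s
γ̇ = π D N / h = (π)(0.0357)(2.60667) / 0.00682 = 42.8666 s⁻¹
ΔT = η·γ̇²·t_res / (ρ·cp) = 634 · (42.8666)² · 247.886 / (894 · 2038) = 158.503 K

value=158.5 K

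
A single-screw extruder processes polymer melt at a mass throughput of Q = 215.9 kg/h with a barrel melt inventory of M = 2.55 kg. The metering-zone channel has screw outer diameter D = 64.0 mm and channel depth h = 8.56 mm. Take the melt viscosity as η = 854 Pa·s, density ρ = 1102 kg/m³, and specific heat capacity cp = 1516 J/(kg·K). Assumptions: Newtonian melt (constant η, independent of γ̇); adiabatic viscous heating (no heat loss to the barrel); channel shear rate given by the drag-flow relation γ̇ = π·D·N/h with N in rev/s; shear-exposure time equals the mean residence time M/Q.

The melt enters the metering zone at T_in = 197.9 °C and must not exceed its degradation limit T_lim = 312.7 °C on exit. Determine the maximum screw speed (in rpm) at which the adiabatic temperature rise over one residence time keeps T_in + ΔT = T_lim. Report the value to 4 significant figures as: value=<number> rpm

Convert throughput: Q = 215.9 kg/h = 215.9/3600 = 0.0599722 kg/s
t_res = M / Q_s = 2.55 / 0.0599722 = 42.5197 s
Geometry in SI: D = 64.0 mm → 0.064 m, h = 8.56 mm → 0.00856 m
Allowable rise: ΔT_a = T_lim − T_in = 312.7 − 197.9 = 114.8 K
γ̇_max² = ΔT_a·ρ·cp/(η·t_res) = 114.8·1102·1516/(854·42.5197) = 5281.71 s⁻²
Take the square root: γ̇_max = √(5281.71) = 72.6754 s⁻¹
Solve γ̇ = πDN/h for N: N_max = γ̇_max·h/(π·D) = 72.6754 × 0.00856 / (π × 0.064) = 3.09408 rev/s = 185.645 rpm

value=185.6 rpm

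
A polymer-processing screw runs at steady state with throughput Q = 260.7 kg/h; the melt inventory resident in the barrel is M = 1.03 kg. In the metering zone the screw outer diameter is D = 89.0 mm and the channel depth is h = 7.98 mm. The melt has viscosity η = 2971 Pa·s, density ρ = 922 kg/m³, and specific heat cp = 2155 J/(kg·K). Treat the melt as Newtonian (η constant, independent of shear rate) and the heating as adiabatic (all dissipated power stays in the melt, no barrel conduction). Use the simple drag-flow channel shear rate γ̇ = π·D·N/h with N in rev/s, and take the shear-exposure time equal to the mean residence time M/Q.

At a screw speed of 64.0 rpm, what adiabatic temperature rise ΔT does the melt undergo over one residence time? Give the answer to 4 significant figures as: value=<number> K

Convert throughput: Q = 260.7 kg/h = 260.7/3600 = 0.0724167 kg/s
Mean residence time: t_res = M/Q_s = 1.03 kg / 0.0724167 kg/s = 14.2232 s
Geometry in metres: D = 89.0 mm → 0.089 m, h = 7.98 mm → 0.00798 m; screw speed N = 64.0 rpm = 1.06667 rev/s
γ̇ = π·D·N / h = π · 0.089 · 1.06667 / 0.00798 = 37.3737 s⁻¹
Adiabatic rise: ΔT = η γ̇² t_res / (ρ cp) = 2971·(37.3737)²·14.2232 / (922·2155) = 29.7067 K

value=29.71 K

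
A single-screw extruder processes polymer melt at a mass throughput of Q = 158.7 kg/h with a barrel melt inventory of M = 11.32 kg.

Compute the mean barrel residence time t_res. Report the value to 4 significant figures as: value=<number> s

value=256.8 s

Q_s = Q / 3600 = 158.7 / 3600 = 0.0440833 kg/s
t_res = M / Q_s = 11.32 ÷ 0.0440833 = 256.786 s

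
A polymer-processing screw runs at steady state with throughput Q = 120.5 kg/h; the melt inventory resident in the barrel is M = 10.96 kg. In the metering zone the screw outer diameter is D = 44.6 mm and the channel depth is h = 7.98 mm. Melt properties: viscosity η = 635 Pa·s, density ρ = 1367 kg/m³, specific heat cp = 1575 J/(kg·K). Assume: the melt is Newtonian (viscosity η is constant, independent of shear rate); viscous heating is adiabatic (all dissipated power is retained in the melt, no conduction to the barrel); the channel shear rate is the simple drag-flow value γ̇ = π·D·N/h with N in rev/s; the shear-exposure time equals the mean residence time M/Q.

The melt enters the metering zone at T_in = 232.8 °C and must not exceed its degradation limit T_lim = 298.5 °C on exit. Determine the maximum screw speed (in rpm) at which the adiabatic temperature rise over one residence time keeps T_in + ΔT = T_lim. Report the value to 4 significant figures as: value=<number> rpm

value=89.13 rpm

Throughput in SI: Q_s = 120.5 kg/h ÷ 3600 s/h = 0.0334722 kg/s
t_res = M / Q_s = 10.96 ÷ 0.0334722 = 327.436 s
D = 44.6 mm = 0.0446 m;  h = 7.98 mm = 0.00798 m
ΔT_a = T_lim − T_in = 298.5 °C − 232.8 °C = 65.7 K
Invert ΔT = ηγ̇²t_res/(ρcp) for γ̇: γ̇_max² = ΔT_a ρ cp / (η t_res) = 65.7·1367·1575 / (635·327.436) = 680.322 s⁻²
Take the square root: γ̇_max = √(680.322) = 26.083 s⁻¹
N_max = γ̇_max·h / (π·D) = 26.083 · 0.00798 / (π · 0.0446) = 1.48551 rev/s = 89.1306 rpm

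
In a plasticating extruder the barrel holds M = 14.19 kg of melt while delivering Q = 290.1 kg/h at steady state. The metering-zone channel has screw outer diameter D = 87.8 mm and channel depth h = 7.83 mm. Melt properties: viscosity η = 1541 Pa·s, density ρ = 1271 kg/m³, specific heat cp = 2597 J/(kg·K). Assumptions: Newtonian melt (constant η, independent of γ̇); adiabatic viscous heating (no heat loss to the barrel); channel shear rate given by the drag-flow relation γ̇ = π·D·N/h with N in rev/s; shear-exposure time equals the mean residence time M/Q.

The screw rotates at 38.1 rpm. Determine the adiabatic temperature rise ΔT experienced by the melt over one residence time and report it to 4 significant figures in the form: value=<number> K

value=41.14 K

Convert throughput: Q = 290.1 kg/h = 290.1/3600 = 0.0805833 kg/s
t_res = M / Q_s = 14.19 / 0.0805833 = 176.091 s
Geometry in metres: D = 87.8 mm → 0.0878 m, h = 7.83 mm → 0.00783 m; screw speed N = 38.1 rpm = 0.635 rev/s
γ̇ = π·D·N / h = π · 0.0878 · 0.635 / 0.00783 = 22.3695 s⁻¹
Adiabatic rise: ΔT = η γ̇² t_res / (ρ cp) = 1541·(22.3695)²·176.091 / (1271·2597) = 41.1372 K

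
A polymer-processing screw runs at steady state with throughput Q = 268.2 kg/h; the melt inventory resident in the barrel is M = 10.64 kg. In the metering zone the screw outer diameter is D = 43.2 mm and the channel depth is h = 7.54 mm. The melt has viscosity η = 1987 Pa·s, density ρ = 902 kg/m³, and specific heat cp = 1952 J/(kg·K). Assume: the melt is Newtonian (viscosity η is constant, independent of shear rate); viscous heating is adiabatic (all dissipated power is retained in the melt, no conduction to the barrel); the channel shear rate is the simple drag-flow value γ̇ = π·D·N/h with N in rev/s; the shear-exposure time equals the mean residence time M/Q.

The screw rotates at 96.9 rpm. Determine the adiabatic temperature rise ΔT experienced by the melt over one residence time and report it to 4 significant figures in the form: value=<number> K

value=136.2 K

Q_s = Q / 3600 = 268.2 / 3600 = 0.0745 kg/s
t_res = M / Q_s = 10.64 / 0.0745 = 142.819 s
Convert to SI: D = 0.0432 m, h = 0.00754 m, N = 96.9/60 = 1.615 rev/s
γ̇ = π·D·N / h = π · 0.0432 · 1.615 / 0.00754 = 29.0693 s⁻¹
ΔT = η·γ̇²·t_res/(ρ·cp) = [1987 × 29.0693² × 142.819] / [902 × 1952] = 136.197 K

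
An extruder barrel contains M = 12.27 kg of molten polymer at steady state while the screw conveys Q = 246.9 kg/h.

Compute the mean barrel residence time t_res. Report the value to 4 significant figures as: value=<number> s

Convert throughput: Q = 246.9 kg/h = 246.9/3600 = 0.0685833 kg/s
t_res = M / Q_s = 12.27 ÷ 0.0685833 = 178.906 s

value=178.9 s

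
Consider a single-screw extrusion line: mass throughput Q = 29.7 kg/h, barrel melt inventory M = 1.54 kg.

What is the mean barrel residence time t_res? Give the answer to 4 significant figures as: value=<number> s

value=186.7 s

Q_s = Q / 3600 = 29.7 / 3600 = 0.00825 kg/s
Mean residence time: t_res = M/Q_s = 1.54 kg / 0.00825 kg/s = 186.667 s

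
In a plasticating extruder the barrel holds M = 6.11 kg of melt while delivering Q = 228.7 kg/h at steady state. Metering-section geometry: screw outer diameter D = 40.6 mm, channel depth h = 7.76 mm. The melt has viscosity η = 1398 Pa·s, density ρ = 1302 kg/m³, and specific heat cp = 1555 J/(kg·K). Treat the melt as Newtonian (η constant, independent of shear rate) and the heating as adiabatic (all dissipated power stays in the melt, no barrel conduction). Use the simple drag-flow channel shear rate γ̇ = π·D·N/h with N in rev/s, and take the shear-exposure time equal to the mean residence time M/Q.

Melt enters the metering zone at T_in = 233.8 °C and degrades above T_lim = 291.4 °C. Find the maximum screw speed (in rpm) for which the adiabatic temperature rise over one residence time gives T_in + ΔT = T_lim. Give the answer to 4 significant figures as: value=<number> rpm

value=107.5 rpm

Q_s = Q / 3600 = 228.7 / 3600 = 0.0635278 kg/s
Mean residence time: t_res = M/Q_s = 6.11 kg / 0.0635278 kg/s = 96.1784 s
Geometry in SI: D = 40.6 mm → 0.0406 m, h = 7.76 mm → 0.00776 m
ΔT_a = T_lim − T_in = 291.4 − 233.8 = 57.6 K
γ̇_max² = ΔT_a·ρ·cp/(η·t_res) = 57.6·1302·1555/(1398·96.1784) = 867.32 s⁻²
γ̇_max = √867.32 = 29.4503 s⁻¹
Solve γ̇ = πDN/h for N: N_max = γ̇_max·h/(π·D) = 29.4503 × 0.00776 / (π × 0.0406) = 1.79174 rev/s = 107.504 rpm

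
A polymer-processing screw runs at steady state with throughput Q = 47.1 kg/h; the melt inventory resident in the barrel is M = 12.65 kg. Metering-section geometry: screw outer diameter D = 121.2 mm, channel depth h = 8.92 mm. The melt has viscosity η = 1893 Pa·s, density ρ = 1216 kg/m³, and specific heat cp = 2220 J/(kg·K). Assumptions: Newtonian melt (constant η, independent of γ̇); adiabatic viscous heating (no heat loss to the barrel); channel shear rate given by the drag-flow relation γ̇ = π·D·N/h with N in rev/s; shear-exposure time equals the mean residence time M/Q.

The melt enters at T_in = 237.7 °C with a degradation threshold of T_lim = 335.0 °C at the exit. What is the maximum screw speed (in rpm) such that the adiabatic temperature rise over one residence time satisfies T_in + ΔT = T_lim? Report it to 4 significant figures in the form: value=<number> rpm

value=16.84 rpm

Q_s = Q / 3600 = 47.1 / 3600 = 0.0130833 kg/s
t_res = M / Q_s = 12.65 ÷ 0.0130833 = 966.879 s
D = 121.2 mm = 0.1212 m;  h = 8.92 mm = 0.00892 m
ΔT_a = T_lim − T_in = 335.0 °C − 237.7 °C = 97.3 K
γ̇_max² = ΔT_a·ρ·cp / (η·t_res) = [97.3 × 1216 × 2220] / [1893 × 966.879] = 143.508 s⁻²
γ̇_max = sqrt(143.508) = 11.9795 s⁻¹
Solve γ̇ = πDN/h for N: N_max = γ̇_max·h/(π·D) = 11.9795 × 0.00892 / (π × 0.1212) = 0.280641 rev/s = 16.8384 rpm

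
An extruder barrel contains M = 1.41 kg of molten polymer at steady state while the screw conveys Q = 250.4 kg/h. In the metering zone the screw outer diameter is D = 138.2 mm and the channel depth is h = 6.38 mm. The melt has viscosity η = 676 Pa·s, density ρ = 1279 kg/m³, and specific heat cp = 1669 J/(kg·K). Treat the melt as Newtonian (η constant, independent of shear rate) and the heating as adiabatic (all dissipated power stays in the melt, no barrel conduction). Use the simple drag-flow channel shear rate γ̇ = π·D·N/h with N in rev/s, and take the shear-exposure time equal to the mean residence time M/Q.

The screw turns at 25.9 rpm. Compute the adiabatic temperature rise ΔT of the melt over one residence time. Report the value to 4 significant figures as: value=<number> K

Q_s = Q / 3600 = 250.4 / 3600 = 0.0695556 kg/s
t_res = M / Q_s = 1.41 / 0.0695556 = 20.2716 s
D = 138.2 mm = 0.1382 m;  h = 6.38 mm = 0.00638 m;  N = 25.9 rpm / 60 = 0.431667 rev/s
γ̇ = π·D·N / h = π · 0.1382 · 0.431667 / 0.00638 = 29.3755 s⁻¹
Adiabatic rise: ΔT = η γ̇² t_res / (ρ cp) = 676·(29.3755)²·20.2716 / (1279·1669) = 5.5396 K

value=5.540 K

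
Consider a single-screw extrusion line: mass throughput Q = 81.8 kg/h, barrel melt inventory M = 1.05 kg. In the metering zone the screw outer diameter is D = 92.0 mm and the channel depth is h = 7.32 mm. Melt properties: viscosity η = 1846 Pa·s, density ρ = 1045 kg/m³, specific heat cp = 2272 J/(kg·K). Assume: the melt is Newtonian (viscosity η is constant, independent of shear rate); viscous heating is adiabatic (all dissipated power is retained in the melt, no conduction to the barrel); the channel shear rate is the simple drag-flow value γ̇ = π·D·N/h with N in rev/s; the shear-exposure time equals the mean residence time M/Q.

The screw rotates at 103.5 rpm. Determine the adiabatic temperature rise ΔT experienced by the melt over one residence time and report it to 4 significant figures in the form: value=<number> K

Convert throughput: Q = 81.8 kg/h = 81.8/3600 = 0.0227222 kg/s
t_res = M / Q_s = 1.05 / 0.0227222 = 46.2103 s
Convert to SI: D = 0.092 m, h = 0.00732 m, N = 103.5/60 = 1.725 rev/s
γ̇ = π D N / h = (π)(0.092)(1.725) / 0.00732 = 68.1108 s⁻¹
ΔT = η·γ̇²·t_res/(ρ·cp) = [1846 × 68.1108² × 46.2103] / [1045 × 2272] = 166.678 K

value=166.7 K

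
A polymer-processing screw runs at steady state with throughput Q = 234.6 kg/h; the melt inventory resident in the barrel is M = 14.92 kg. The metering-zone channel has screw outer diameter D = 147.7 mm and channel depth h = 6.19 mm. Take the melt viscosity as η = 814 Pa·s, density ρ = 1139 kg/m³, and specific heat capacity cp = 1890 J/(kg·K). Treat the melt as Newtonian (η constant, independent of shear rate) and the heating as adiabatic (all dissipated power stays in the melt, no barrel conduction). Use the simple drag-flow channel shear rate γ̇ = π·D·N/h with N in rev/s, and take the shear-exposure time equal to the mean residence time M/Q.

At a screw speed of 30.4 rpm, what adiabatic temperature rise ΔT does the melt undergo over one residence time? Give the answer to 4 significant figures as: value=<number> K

Convert throughput: Q = 234.6 kg/h = 234.6/3600 = 0.0651667 kg/s
t_res = M / Q_s = 14.92 ÷ 0.0651667 = 228.951 s
D = 147.7 mm = 0.1477 m;  h = 6.19 mm = 0.00619 m;  N = 30.4 rpm / 60 = 0.506667 rev/s
γ̇ = π D N / h = (π)(0.1477)(0.506667) / 0.00619 = 37.9806 s⁻¹
ΔT = η·γ̇²·t_res/(ρ·cp) = [814 × 37.9806² × 228.951] / [1139 × 1890] = 124.884 K

value=124.9 K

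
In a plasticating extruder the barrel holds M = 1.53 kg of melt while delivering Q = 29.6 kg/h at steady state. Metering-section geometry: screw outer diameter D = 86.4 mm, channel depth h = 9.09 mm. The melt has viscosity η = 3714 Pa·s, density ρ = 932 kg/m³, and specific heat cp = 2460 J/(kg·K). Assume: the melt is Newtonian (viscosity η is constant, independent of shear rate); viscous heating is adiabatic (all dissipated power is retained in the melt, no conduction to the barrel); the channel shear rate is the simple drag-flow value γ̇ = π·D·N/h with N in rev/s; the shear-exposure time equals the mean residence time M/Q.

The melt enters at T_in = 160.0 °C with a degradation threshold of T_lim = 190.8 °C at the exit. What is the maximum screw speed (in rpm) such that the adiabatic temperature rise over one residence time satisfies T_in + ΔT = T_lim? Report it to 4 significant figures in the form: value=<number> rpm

Convert throughput: Q = 29.6 kg/h = 29.6/3600 = 0.00822222 kg/s
Mean residence time: t_res = M/Q_s = 1.53 kg / 0.00822222 kg/s = 186.081 s
Convert to metres: D = 0.0864 m, h = 0.00909 m
ΔT_a = T_lim − T_in = 190.8 °C − 160.0 °C = 30.8 K
γ̇_max² = ΔT_a·ρ·cp/(η·t_res) = 30.8·932·2460/(3714·186.081) = 102.178 s⁻²
γ̇_max = sqrt(102.178) = 10.1083 s⁻¹
N_max = γ̇_max·h / (π·D) = 10.1083 · 0.00909 / (π · 0.0864) = 0.338516 rev/s = 20.311 rpm

value=20.31 rpm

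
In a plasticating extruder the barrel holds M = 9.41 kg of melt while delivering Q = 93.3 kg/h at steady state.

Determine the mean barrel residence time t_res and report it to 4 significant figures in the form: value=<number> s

Q_s = Q / 3600 = 93.3 / 3600 = 0.0259167 kg/s
t_res = M / Q_s = 9.41 ÷ 0.0259167 = 363.087 s

value=363.1 s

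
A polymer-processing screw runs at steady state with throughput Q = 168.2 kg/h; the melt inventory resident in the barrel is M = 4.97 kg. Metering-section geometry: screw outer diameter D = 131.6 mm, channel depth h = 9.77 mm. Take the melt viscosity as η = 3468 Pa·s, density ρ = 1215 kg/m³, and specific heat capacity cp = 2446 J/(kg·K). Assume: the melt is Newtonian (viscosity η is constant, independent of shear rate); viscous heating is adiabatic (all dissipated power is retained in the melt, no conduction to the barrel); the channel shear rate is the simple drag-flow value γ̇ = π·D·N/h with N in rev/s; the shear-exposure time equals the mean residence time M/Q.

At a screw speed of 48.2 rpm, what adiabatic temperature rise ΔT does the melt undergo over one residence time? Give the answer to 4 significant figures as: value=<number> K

value=143.4 K

Q_s = Q / 3600 = 168.2 / 3600 = 0.0467222 kg/s
Mean residence time: t_res = M/Q_s = 4.97 kg / 0.0467222 kg/s = 106.373 s
D = 131.6 mm = 0.1316 m;  h = 9.77 mm = 0.00977 m;  N = 48.2 rpm / 60 = 0.803333 rev/s
γ̇ = π·D·N / h = π · 0.1316 · 0.803333 / 0.00977 = 33.9944 s⁻¹
Adiabatic rise: ΔT = η γ̇² t_res / (ρ cp) = 3468·(33.9944)²·106.373 / (1215·2446) = 143.448 K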